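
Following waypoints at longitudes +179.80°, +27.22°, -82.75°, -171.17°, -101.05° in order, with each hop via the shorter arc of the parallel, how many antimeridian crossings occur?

0

Leg 1: +179.80° → +27.22°, shortest Δλ = -152.58° (west) — does not cross 180°.
Leg 2: +27.22° → -82.75°, shortest Δλ = -109.97° (west) — does not cross 180°.
Leg 3: -82.75° → -171.17°, shortest Δλ = -88.42° (west) — does not cross 180°.
Leg 4: -171.17° → -101.05°, shortest Δλ = 70.12° (east) — does not cross 180°.
Total crossings: 0.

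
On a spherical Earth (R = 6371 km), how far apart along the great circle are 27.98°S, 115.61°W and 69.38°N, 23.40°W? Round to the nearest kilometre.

Δλ = -23.40 − -115.61 = 92.21°.
Δφ = 69.38 − -27.98 = 97.36°.
a = sin²(Δφ/2) + cos φ₁ · cos φ₂ · sin²(Δλ/2) = 0.725550.
c = 2·atan2(√a, √(1−a)) = 2.03879 rad → d = 6371·c ≈ 12989.16 km.

12989 km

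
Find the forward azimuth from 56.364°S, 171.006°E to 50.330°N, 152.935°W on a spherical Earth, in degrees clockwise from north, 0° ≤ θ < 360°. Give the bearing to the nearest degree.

24°

Δλ = -152.935 − 171.006 = -323.941°; wrapped into (−180°, 180°]: 36.059°.
θ = atan2( sin Δλ · cos φ₂ , cos φ₁ · sin φ₂ − sin φ₁ · cos φ₂ · cos Δλ )
  = atan2(0.37575, 0.85603) = 23.699° → normalised to [0°, 360°): 23.699°.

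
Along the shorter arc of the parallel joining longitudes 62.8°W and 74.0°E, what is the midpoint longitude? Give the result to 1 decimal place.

5.6°E

Signed shortest Δλ from -62.8° to +74.0° is +136.8°.
Midpoint longitude = -62.8° + (+136.8°)/2 = -62.8° + 68.4° = +5.6°.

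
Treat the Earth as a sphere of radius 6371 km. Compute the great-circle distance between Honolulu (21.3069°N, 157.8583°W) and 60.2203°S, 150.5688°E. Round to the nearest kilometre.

Δλ = 150.5688 − -157.8583 = 308.4271°; wrapped into (−180°, 180°]: -51.5729°.
Δφ = -60.2203 − 21.3069 = -81.5272°.
a = sin²(Δφ/2) + cos φ₁ · cos φ₂ · sin²(Δλ/2) = 0.513895.
c = 2·atan2(√a, √(1−a)) = 1.59859 rad → d = 6371·c ≈ 10184.62 km.

10185 km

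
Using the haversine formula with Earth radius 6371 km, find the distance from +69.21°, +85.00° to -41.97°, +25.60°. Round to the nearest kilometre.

13276 km

Δλ = 25.60 − 85.00 = -59.40°.
Δφ = -41.97 − 69.21 = -111.18°.
a = sin²(Δφ/2) + cos φ₁ · cos φ₂ · sin²(Δλ/2) = 0.745431.
c = 2·atan2(√a, √(1−a)) = 2.08388 rad → d = 6371·c ≈ 13276.37 km.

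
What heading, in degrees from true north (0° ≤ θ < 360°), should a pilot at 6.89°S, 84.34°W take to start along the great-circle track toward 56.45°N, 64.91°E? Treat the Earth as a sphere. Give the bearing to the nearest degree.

20°

Δλ = 64.91 − -84.34 = 149.25°.
θ = atan2( sin Δλ · cos φ₂ , cos φ₁ · sin φ₂ − sin φ₁ · cos φ₂ · cos Δλ )
  = atan2(0.28257, 0.77041) = 20.142° → normalised to [0°, 360°): 20.142°.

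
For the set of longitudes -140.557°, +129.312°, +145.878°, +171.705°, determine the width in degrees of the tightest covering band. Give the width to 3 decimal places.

90.131°

Sort the longitudes: -140.557°, +129.312°, +145.878°, +171.705°.
Eastward gaps between consecutive values (wrapping around): 269.869°, 16.566°, 25.827°, 47.738°.
Largest gap = 269.869° ⇒ minimal covering band is its complement: 360° − 269.869° = 90.131°.
Band runs from +129.312° eastward to -140.557°, crossing the antimeridian.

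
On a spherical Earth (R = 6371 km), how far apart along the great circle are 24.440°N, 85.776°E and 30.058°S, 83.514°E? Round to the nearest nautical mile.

Δλ = 83.514 − 85.776 = -2.262°.
Δφ = -30.058 − 24.440 = -54.498°.
a = sin²(Δφ/2) + cos φ₁ · cos φ₂ · sin²(Δλ/2) = 0.209941.
c = 2·atan2(√a, √(1−a)) = 0.95192 rad → d = 6371·c ≈ 6064.70 km ≈ 3274.68 nmi.

3275 nmi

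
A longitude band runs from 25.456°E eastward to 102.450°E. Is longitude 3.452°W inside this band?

Band width going east from +25.456° to +102.450°: ((102.450 − 25.456) mod 360) = 76.994°.
Offset of -3.452° east of the west edge: ((-3.452 − 25.456) mod 360) = 331.092°.
331.092° > 76.994° ⇒ outside.

No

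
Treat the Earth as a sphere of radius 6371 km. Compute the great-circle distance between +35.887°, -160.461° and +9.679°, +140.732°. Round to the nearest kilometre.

6582 km

Δλ = 140.732 − -160.461 = 301.193°; wrapped into (−180°, 180°]: -58.807°.
Δφ = 9.679 − 35.887 = -26.208°.
a = sin²(Δφ/2) + cos φ₁ · cos φ₂ · sin²(Δλ/2) = 0.243905.
c = 2·atan2(√a, √(1−a)) = 1.03306 rad → d = 6371·c ≈ 6581.65 km.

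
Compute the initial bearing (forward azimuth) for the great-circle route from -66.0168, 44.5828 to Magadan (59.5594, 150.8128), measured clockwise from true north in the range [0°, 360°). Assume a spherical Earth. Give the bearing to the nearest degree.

66°

Δλ = 150.8128 − 44.5828 = 106.2300°.
θ = atan2( sin Δλ · cos φ₂ , cos φ₁ · sin φ₂ − sin φ₁ · cos φ₂ · cos Δλ )
  = atan2(0.48645, 0.22106) = 65.561° → normalised to [0°, 360°): 65.561°.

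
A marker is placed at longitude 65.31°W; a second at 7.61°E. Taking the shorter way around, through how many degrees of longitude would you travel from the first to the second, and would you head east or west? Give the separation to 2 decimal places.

Raw difference: 7.61 − -65.31 = 72.92°.
Normalise into (−180°, 180°]: 72.92° stays 72.92°.
Positive ⇒ the second point lies to the east; separation 72.92°.

72.92° east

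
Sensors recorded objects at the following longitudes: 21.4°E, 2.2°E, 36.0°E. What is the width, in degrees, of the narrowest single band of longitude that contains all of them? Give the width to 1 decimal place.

33.8°

Sort the longitudes: +2.2°, +21.4°, +36.0°.
Eastward gaps between consecutive values (wrapping around): 19.2°, 14.6°, 326.2°.
Largest gap = 326.2° ⇒ minimal covering band is its complement: 360° − 326.2° = 33.8°.
Band runs from +2.2° eastward to +36.0°.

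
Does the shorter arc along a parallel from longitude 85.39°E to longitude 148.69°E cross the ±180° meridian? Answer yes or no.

No

Signed shortest Δλ = ((148.69 − 85.39 + 180) mod 360) − 180 = 63.3°.
Going east by 63.3° from +85.39° reaches +148.69° without touching 180°.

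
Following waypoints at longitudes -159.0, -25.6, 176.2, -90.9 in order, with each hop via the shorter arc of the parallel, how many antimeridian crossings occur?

2

Leg 1: -159.0° → -25.6°, shortest Δλ = 133.4° (east) — does not cross 180°.
Leg 2: -25.6° → +176.2°, shortest Δλ = -158.2° (west) — crosses 180°.
Leg 3: +176.2° → -90.9°, shortest Δλ = 92.9° (east) — crosses 180°.
Total crossings: 2.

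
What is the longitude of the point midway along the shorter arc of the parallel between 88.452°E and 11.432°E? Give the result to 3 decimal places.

Signed shortest Δλ from +88.452° to +11.432° is -77.020°.
Midpoint longitude = +88.452° + (-77.020°)/2 = +88.452° − 38.510° = +49.942°.

49.942°E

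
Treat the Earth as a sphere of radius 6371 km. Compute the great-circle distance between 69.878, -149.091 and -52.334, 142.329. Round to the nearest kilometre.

Δλ = 142.329 − -149.091 = 291.420°; wrapped into (−180°, 180°]: -68.580°.
Δφ = -52.334 − 69.878 = -122.212°.
a = sin²(Δφ/2) + cos φ₁ · cos φ₂ · sin²(Δλ/2) = 0.833249.
c = 2·atan2(√a, √(1−a)) = 2.30030 rad → d = 6371·c ≈ 14655.20 km.

14655 km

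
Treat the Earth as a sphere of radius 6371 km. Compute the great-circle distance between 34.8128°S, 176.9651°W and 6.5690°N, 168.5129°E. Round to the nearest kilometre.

4847 km

Δλ = 168.5129 − -176.9651 = 345.4780°; wrapped into (−180°, 180°]: -14.5220°.
Δφ = 6.5690 − -34.8128 = 41.3818°.
a = sin²(Δφ/2) + cos φ₁ · cos φ₂ · sin²(Δλ/2) = 0.137869.
c = 2·atan2(√a, √(1−a)) = 0.76083 rad → d = 6371·c ≈ 4847.26 km.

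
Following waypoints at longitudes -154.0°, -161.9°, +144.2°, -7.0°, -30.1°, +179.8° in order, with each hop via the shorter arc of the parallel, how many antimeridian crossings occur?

Leg 1: -154.0° → -161.9°, shortest Δλ = -7.9° (west) — does not cross 180°.
Leg 2: -161.9° → +144.2°, shortest Δλ = -53.9° (west) — crosses 180°.
Leg 3: +144.2° → -7.0°, shortest Δλ = -151.2° (west) — does not cross 180°.
Leg 4: -7.0° → -30.1°, shortest Δλ = -23.1° (west) — does not cross 180°.
Leg 5: -30.1° → +179.8°, shortest Δλ = -150.1° (west) — crosses 180°.
Total crossings: 2.

2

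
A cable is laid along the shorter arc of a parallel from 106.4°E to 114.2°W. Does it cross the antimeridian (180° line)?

Yes

Naïve |-114.2 − 106.4| = 220.6° > 180°, so the shorter arc goes the other way round — across 180°.
Signed shortest Δλ = ((-114.2 − 106.4 + 180) mod 360) − 180 = 139.4°.
Going east by 139.4° from +106.4° passes through 180° before reaching -114.2°.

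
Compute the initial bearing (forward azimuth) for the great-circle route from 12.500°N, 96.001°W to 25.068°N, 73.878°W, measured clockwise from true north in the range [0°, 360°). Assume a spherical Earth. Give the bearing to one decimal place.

Δλ = -73.878 − -96.001 = 22.123°.
θ = atan2( sin Δλ · cos φ₂ , cos φ₁ · sin φ₂ − sin φ₁ · cos φ₂ · cos Δλ )
  = atan2(0.34112, 0.23203) = 55.776° → normalised to [0°, 360°): 55.776°.

55.8°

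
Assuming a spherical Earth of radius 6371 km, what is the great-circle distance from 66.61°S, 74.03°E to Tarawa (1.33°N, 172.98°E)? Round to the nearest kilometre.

Δλ = 172.98 − 74.03 = 98.95°.
Δφ = 1.33 − -66.61 = 67.94°.
a = sin²(Δφ/2) + cos φ₁ · cos φ₂ · sin²(Δλ/2) = 0.541524.
c = 2·atan2(√a, √(1−a)) = 1.65394 rad → d = 6371·c ≈ 10537.25 km.

10537 km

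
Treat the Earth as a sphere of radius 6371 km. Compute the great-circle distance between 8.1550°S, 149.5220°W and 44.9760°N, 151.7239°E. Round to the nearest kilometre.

Δλ = 151.7239 − -149.5220 = 301.2459°; wrapped into (−180°, 180°]: -58.7541°.
Δφ = 44.9760 − -8.1550 = 53.1310°.
a = sin²(Δφ/2) + cos φ₁ · cos φ₂ · sin²(Δλ/2) = 0.368517.
c = 2·atan2(√a, √(1−a)) = 1.30470 rad → d = 6371·c ≈ 8312.25 km.

8312 km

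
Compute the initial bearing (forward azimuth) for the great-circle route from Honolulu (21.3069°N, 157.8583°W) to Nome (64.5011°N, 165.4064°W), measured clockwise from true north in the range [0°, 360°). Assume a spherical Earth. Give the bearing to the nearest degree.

355°

Δλ = -165.4064 − -157.8583 = -7.5481°.
θ = atan2( sin Δλ · cos φ₂ , cos φ₁ · sin φ₂ − sin φ₁ · cos φ₂ · cos Δλ )
  = atan2(-0.05655, 0.68583) = -4.714° → normalised to [0°, 360°): 355.286°.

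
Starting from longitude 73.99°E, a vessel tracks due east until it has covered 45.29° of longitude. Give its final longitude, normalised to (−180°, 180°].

119.28°E

Start at +73.99°; shift +45.29° → +119.28°.
+119.28° already lies in (−180°, 180°].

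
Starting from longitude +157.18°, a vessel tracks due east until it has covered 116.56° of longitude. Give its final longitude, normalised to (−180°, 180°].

-86.26°

Start at +157.18°; shift +116.56° → +273.74°.
+273.74° lies outside (−180°, 180°]; subtract 360° → -86.26°.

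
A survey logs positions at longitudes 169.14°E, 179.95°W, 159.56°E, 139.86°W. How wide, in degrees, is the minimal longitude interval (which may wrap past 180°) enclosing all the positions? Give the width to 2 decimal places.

60.58°

Sort the longitudes: -179.95°, -139.86°, +159.56°, +169.14°.
Eastward gaps between consecutive values (wrapping around): 40.09°, 299.42°, 9.58°, 10.91°.
Largest gap = 299.42° ⇒ minimal covering band is its complement: 360° − 299.42° = 60.58°.
Band runs from +159.56° eastward to -139.86°, crossing the antimeridian.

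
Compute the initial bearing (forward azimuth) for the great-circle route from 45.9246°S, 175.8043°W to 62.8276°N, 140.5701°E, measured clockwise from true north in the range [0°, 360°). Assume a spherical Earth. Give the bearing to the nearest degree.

340°

Δλ = 140.5701 − -175.8043 = 316.3744°; wrapped into (−180°, 180°]: -43.6256°.
θ = atan2( sin Δλ · cos φ₂ , cos φ₁ · sin φ₂ − sin φ₁ · cos φ₂ · cos Δλ )
  = atan2(-0.31508, 0.85632) = -20.201° → normalised to [0°, 360°): 339.799°.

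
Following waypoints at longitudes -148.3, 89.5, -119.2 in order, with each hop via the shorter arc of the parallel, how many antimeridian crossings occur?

Leg 1: -148.3° → +89.5°, shortest Δλ = -122.2° (west) — crosses 180°.
Leg 2: +89.5° → -119.2°, shortest Δλ = 151.3° (east) — crosses 180°.
Total crossings: 2.

2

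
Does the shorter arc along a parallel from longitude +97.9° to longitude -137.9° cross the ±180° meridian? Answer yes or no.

Yes

Naïve |-137.9 − 97.9| = 235.8° > 180°, so the shorter arc goes the other way round — across 180°.
Signed shortest Δλ = ((-137.9 − 97.9 + 180) mod 360) − 180 = 124.2°.
Going east by 124.2° from +97.9° passes through 180° before reaching -137.9°.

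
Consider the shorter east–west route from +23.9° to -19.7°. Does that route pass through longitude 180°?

No

Signed shortest Δλ = ((-19.7 − 23.9 + 180) mod 360) − 180 = -43.6°.
Going west by 43.6° from +23.9° reaches -19.7° without touching 180°.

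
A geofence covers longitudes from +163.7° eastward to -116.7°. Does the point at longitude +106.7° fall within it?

No

Band width going east from +163.7° to -116.7°: ((-116.7 − 163.7) mod 360) = 79.6°.
Offset of +106.7° east of the west edge: ((106.7 − 163.7) mod 360) = 303.0°.
303.0° > 79.6° ⇒ outside.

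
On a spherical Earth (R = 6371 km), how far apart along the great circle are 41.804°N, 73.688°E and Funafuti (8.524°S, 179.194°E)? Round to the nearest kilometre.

Δλ = 179.194 − 73.688 = 105.506°.
Δφ = -8.524 − 41.804 = -50.328°.
a = sin²(Δφ/2) + cos φ₁ · cos φ₂ · sin²(Δλ/2) = 0.647942.
c = 2·atan2(√a, √(1−a)) = 1.87118 rad → d = 6371·c ≈ 11921.28 km.

11921 km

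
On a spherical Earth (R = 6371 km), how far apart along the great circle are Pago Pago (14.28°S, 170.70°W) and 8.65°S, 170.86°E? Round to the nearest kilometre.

Δλ = 170.86 − -170.70 = 341.56°; wrapped into (−180°, 180°]: -18.44°.
Δφ = -8.65 − -14.28 = 5.63°.
a = sin²(Δφ/2) + cos φ₁ · cos φ₂ · sin²(Δλ/2) = 0.027008.
c = 2·atan2(√a, √(1−a)) = 0.33018 rad → d = 6371·c ≈ 2103.58 km.

2104 km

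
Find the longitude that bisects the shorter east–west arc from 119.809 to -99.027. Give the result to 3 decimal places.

-169.609°

Signed shortest Δλ from +119.809° to -99.027° is +141.164°.
Midpoint longitude = +119.809° + (+141.164°)/2 = +119.809° + 70.582° = +190.391°.
Normalise into (−180°, 180°]: -169.609°.
(The naïve average (+119.809 + -99.027)/2 = 10.391° is on the wrong side of the globe.)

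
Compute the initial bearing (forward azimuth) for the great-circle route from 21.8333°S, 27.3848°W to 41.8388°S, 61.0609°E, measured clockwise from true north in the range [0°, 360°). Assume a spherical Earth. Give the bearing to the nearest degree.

Δλ = 61.0609 − -27.3848 = 88.4457°.
θ = atan2( sin Δλ · cos φ₂ , cos φ₁ · sin φ₂ − sin φ₁ · cos φ₂ · cos Δλ )
  = atan2(0.74475, -0.61167) = 129.397° → normalised to [0°, 360°): 129.397°.

129°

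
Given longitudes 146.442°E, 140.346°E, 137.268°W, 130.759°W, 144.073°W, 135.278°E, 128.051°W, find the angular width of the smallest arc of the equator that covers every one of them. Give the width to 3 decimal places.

Sort the longitudes: -144.073°, -137.268°, -130.759°, -128.051°, +135.278°, +140.346°, +146.442°.
Eastward gaps between consecutive values (wrapping around): 6.805°, 6.509°, 2.708°, 263.329°, 5.068°, 6.096°, 69.485°.
Largest gap = 263.329° ⇒ minimal covering band is its complement: 360° − 263.329° = 96.671°.
Band runs from +135.278° eastward to -128.051°, crossing the antimeridian.

96.671°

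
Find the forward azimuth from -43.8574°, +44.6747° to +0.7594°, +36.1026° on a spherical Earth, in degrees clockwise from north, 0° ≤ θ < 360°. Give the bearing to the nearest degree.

348°

Δλ = 36.1026 − 44.6747 = -8.5721°.
θ = atan2( sin Δλ · cos φ₂ , cos φ₁ · sin φ₂ − sin φ₁ · cos φ₂ · cos Δλ )
  = atan2(-0.14904, 0.69462) = -12.110° → normalised to [0°, 360°): 347.890°.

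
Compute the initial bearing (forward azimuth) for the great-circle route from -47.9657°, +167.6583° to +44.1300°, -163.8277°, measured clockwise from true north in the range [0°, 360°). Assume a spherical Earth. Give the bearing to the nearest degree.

Δλ = -163.8277 − 167.6583 = -331.4860°; wrapped into (−180°, 180°]: 28.5140°.
θ = atan2( sin Δλ · cos φ₂ , cos φ₁ · sin φ₂ − sin φ₁ · cos φ₂ · cos Δλ )
  = atan2(0.34264, 0.93466) = 20.133° → normalised to [0°, 360°): 20.133°.

20°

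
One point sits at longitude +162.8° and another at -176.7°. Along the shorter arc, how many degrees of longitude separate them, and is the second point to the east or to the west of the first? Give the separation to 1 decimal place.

20.5° east

Raw difference: -176.7 − 162.8 = -339.5°.
Normalise into (−180°, 180°]: -339.5° + 360° = 20.5°.
Positive ⇒ the second point lies to the east; separation 20.5°.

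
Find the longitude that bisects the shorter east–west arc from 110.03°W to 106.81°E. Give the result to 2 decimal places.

Signed shortest Δλ from -110.03° to +106.81° is -143.16°.
Midpoint longitude = -110.03° + (-143.16°)/2 = -110.03° − 71.58° = -181.61°.
Normalise into (−180°, 180°]: +178.39°.
(The naïve average (-110.03 + +106.81)/2 = -1.61° is on the wrong side of the globe.)

178.39°E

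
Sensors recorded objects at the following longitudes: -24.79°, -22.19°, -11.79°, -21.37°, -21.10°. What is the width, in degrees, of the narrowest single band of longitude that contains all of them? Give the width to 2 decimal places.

Sort the longitudes: -24.79°, -22.19°, -21.37°, -21.10°, -11.79°.
Eastward gaps between consecutive values (wrapping around): 2.60°, 0.82°, 0.27°, 9.31°, 347.00°.
Largest gap = 347.00° ⇒ minimal covering band is its complement: 360° − 347.00° = 13.00°.
Band runs from -24.79° eastward to -11.79°.

13.00°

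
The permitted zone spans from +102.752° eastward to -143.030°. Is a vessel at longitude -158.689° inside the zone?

Yes

Band width going east from +102.752° to -143.030°: ((-143.030 − 102.752) mod 360) = 114.218°.
Offset of -158.689° east of the west edge: ((-158.689 − 102.752) mod 360) = 98.559°.
98.559° ≤ 114.218° ⇒ inside.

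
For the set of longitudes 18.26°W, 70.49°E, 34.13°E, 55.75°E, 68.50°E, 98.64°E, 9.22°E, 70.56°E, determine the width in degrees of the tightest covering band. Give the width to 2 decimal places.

116.90°

Sort the longitudes: -18.26°, +9.22°, +34.13°, +55.75°, +68.50°, +70.49°, +70.56°, +98.64°.
Eastward gaps between consecutive values (wrapping around): 27.48°, 24.91°, 21.62°, 12.75°, 1.99°, 0.07°, 28.08°, 243.10°.
Largest gap = 243.10° ⇒ minimal covering band is its complement: 360° − 243.10° = 116.90°.
Band runs from -18.26° eastward to +98.64°.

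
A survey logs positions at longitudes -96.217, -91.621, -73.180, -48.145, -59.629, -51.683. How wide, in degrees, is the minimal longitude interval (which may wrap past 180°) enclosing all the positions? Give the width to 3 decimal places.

48.072°

Sort the longitudes: -96.217°, -91.621°, -73.180°, -59.629°, -51.683°, -48.145°.
Eastward gaps between consecutive values (wrapping around): 4.596°, 18.441°, 13.551°, 7.946°, 3.538°, 311.928°.
Largest gap = 311.928° ⇒ minimal covering band is its complement: 360° − 311.928° = 48.072°.
Band runs from -96.217° eastward to -48.145°.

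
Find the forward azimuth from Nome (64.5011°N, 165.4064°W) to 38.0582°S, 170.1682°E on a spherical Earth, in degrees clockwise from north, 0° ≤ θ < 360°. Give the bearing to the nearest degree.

Δλ = 170.1682 − -165.4064 = 335.5746°; wrapped into (−180°, 180°]: -24.4254°.
θ = atan2( sin Δλ · cos φ₂ , cos φ₁ · sin φ₂ − sin φ₁ · cos φ₂ · cos Δλ )
  = atan2(-0.32559, -0.91247) = -160.362° → normalised to [0°, 360°): 199.638°.

200°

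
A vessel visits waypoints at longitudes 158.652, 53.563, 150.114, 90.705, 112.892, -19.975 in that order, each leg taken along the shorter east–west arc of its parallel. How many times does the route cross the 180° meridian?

0

Leg 1: +158.652° → +53.563°, shortest Δλ = -105.089° (west) — does not cross 180°.
Leg 2: +53.563° → +150.114°, shortest Δλ = 96.551° (east) — does not cross 180°.
Leg 3: +150.114° → +90.705°, shortest Δλ = -59.409° (west) — does not cross 180°.
Leg 4: +90.705° → +112.892°, shortest Δλ = 22.187° (east) — does not cross 180°.
Leg 5: +112.892° → -19.975°, shortest Δλ = -132.867° (west) — does not cross 180°.
Total crossings: 0.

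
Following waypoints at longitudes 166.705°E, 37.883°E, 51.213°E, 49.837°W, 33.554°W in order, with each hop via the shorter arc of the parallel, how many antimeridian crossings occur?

Leg 1: +166.705° → +37.883°, shortest Δλ = -128.822° (west) — does not cross 180°.
Leg 2: +37.883° → +51.213°, shortest Δλ = 13.33° (east) — does not cross 180°.
Leg 3: +51.213° → -49.837°, shortest Δλ = -101.05° (west) — does not cross 180°.
Leg 4: -49.837° → -33.554°, shortest Δλ = 16.283° (east) — does not cross 180°.
Total crossings: 0.

0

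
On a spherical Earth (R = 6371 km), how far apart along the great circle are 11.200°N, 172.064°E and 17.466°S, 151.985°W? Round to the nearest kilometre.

5075 km

Δλ = -151.985 − 172.064 = -324.049°; wrapped into (−180°, 180°]: 35.951°.
Δφ = -17.466 − 11.200 = -28.666°.
a = sin²(Δφ/2) + cos φ₁ · cos φ₂ · sin²(Δλ/2) = 0.150404.
c = 2·atan2(√a, √(1−a)) = 0.79653 rad → d = 6371·c ≈ 5074.68 km.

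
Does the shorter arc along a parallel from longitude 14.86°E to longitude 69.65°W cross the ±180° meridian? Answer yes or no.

No

Signed shortest Δλ = ((-69.65 − 14.86 + 180) mod 360) − 180 = -84.51°.
Going west by 84.51° from +14.86° reaches -69.65° without touching 180°.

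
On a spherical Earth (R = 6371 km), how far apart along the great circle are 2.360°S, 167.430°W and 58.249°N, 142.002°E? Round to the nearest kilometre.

Δλ = 142.002 − -167.430 = 309.432°; wrapped into (−180°, 180°]: -50.568°.
Δφ = 58.249 − -2.360 = 60.609°.
a = sin²(Δφ/2) + cos φ₁ · cos φ₂ · sin²(Δλ/2) = 0.350529.
c = 2·atan2(√a, √(1−a)) = 1.26721 rad → d = 6371·c ≈ 8073.41 km.

8073 km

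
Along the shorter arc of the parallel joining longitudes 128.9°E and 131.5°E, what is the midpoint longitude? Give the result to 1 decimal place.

Signed shortest Δλ from +128.9° to +131.5° is +2.6°.
Midpoint longitude = +128.9° + (+2.6°)/2 = +128.9° + 1.3° = +130.2°.

130.2°E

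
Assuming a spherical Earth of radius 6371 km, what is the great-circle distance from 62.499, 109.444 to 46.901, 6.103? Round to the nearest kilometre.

6106 km

Δλ = 6.103 − 109.444 = -103.341°.
Δφ = 46.901 − 62.499 = -15.598°.
a = sin²(Δφ/2) + cos φ₁ · cos φ₂ · sin²(Δλ/2) = 0.212568.
c = 2·atan2(√a, √(1−a)) = 0.95836 rad → d = 6371·c ≈ 6105.69 km.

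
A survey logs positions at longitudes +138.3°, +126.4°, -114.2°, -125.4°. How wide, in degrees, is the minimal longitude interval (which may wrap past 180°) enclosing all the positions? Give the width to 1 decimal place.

119.4°

Sort the longitudes: -125.4°, -114.2°, +126.4°, +138.3°.
Eastward gaps between consecutive values (wrapping around): 11.2°, 240.6°, 11.9°, 96.3°.
Largest gap = 240.6° ⇒ minimal covering band is its complement: 360° − 240.6° = 119.4°.
Band runs from +126.4° eastward to -114.2°, crossing the antimeridian.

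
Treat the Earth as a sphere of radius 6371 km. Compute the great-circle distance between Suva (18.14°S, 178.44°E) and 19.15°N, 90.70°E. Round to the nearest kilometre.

10433 km

Δλ = 90.70 − 178.44 = -87.74°.
Δφ = 19.15 − -18.14 = 37.29°.
a = sin²(Δφ/2) + cos φ₁ · cos φ₂ · sin²(Δλ/2) = 0.533366.
c = 2·atan2(√a, √(1−a)) = 1.63758 rad → d = 6371·c ≈ 10433.01 km.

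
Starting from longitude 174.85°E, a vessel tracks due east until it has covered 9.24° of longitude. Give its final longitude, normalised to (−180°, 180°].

Start at +174.85°; shift +9.24° → +184.09°.
+184.09° lies outside (−180°, 180°]; subtract 360° → -175.91°.

175.91°W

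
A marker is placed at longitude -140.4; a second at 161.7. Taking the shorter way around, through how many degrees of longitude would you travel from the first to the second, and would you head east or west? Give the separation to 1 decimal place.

Raw difference: 161.7 − -140.4 = 302.1°.
Normalise into (−180°, 180°]: 302.1° − 360° = -57.9°.
Negative ⇒ the second point lies to the west; separation 57.9°.

57.9° west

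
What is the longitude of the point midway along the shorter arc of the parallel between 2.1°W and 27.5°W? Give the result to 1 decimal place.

Signed shortest Δλ from -2.1° to -27.5° is -25.4°.
Midpoint longitude = -2.1° + (-25.4°)/2 = -2.1° − 12.7° = -14.8°.

14.8°W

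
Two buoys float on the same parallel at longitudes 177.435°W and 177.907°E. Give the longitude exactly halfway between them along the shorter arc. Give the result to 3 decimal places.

179.764°W

Signed shortest Δλ from -177.435° to +177.907° is -4.658°.
Midpoint longitude = -177.435° + (-4.658°)/2 = -177.435° − 2.329° = -179.764°.
(The naïve average (-177.435 + +177.907)/2 = 0.236° is on the wrong side of the globe.)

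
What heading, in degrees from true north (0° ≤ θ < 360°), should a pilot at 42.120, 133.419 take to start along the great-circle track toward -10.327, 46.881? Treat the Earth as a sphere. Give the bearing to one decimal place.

260.0°

Δλ = 46.881 − 133.419 = -86.538°.
θ = atan2( sin Δλ · cos φ₂ , cos φ₁ · sin φ₂ − sin φ₁ · cos φ₂ · cos Δλ )
  = atan2(-0.98201, -0.17281) = -99.981° → normalised to [0°, 360°): 260.019°.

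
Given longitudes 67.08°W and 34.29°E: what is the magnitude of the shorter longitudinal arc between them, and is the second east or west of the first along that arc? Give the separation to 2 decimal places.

Raw difference: 34.29 − -67.08 = 101.37°.
Normalise into (−180°, 180°]: 101.37° stays 101.37°.
Positive ⇒ the second point lies to the east; separation 101.37°.

101.37° east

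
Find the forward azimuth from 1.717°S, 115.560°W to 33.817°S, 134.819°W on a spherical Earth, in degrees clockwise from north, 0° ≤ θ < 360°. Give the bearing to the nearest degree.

Δλ = -134.819 − -115.560 = -19.259°.
θ = atan2( sin Δλ · cos φ₂ , cos φ₁ · sin φ₂ − sin φ₁ · cos φ₂ · cos Δλ )
  = atan2(-0.27404, -0.53279) = -152.781° → normalised to [0°, 360°): 207.219°.

207°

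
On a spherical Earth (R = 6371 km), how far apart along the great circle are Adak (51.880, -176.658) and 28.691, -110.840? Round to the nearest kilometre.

Δλ = -110.840 − -176.658 = 65.818°.
Δφ = 28.691 − 51.880 = -23.189°.
a = sin²(Δφ/2) + cos φ₁ · cos φ₂ · sin²(Δλ/2) = 0.200241.
c = 2·atan2(√a, √(1−a)) = 0.92790 rad → d = 6371·c ≈ 5911.63 km.

5912 km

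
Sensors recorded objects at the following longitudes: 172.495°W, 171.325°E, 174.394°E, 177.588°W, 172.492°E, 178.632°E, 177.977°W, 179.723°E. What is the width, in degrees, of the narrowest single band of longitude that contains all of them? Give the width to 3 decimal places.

16.180°

Sort the longitudes: -177.977°, -177.588°, -172.495°, +171.325°, +172.492°, +174.394°, +178.632°, +179.723°.
Eastward gaps between consecutive values (wrapping around): 0.389°, 5.093°, 343.820°, 1.167°, 1.902°, 4.238°, 1.091°, 2.300°.
Largest gap = 343.820° ⇒ minimal covering band is its complement: 360° − 343.820° = 16.180°.
Band runs from +171.325° eastward to -172.495°, crossing the antimeridian.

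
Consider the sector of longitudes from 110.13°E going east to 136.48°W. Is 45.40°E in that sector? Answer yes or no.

No

Band width going east from +110.13° to -136.48°: ((-136.48 − 110.13) mod 360) = 113.39°.
Offset of +45.40° east of the west edge: ((45.40 − 110.13) mod 360) = 295.27°.
295.27° > 113.39° ⇒ outside.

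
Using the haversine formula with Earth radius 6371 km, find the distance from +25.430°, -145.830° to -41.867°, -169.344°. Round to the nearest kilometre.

7864 km

Δλ = -169.344 − -145.830 = -23.514°.
Δφ = -41.867 − 25.430 = -67.297°.
a = sin²(Δφ/2) + cos φ₁ · cos φ₂ · sin²(Δλ/2) = 0.334946.
c = 2·atan2(√a, √(1−a)) = 1.23438 rad → d = 6371·c ≈ 7864.22 km.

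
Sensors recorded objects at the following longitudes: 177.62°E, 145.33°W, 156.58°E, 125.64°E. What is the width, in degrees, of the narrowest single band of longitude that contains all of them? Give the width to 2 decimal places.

89.03°

Sort the longitudes: -145.33°, +125.64°, +156.58°, +177.62°.
Eastward gaps between consecutive values (wrapping around): 270.97°, 30.94°, 21.04°, 37.05°.
Largest gap = 270.97° ⇒ minimal covering band is its complement: 360° − 270.97° = 89.03°.
Band runs from +125.64° eastward to -145.33°, crossing the antimeridian.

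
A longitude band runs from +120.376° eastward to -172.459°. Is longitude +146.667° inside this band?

Yes

Band width going east from +120.376° to -172.459°: ((-172.459 − 120.376) mod 360) = 67.165°.
Offset of +146.667° east of the west edge: ((146.667 − 120.376) mod 360) = 26.291°.
26.291° ≤ 67.165° ⇒ inside.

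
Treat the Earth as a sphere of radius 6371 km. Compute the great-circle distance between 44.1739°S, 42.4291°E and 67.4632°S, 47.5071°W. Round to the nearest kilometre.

Δλ = -47.5071 − 42.4291 = -89.9362°.
Δφ = -67.4632 − -44.1739 = -23.2893°.
a = sin²(Δφ/2) + cos φ₁ · cos φ₂ · sin²(Δλ/2) = 0.178035.
c = 2·atan2(√a, √(1−a)) = 0.87117 rad → d = 6371·c ≈ 5550.24 km.

5550 km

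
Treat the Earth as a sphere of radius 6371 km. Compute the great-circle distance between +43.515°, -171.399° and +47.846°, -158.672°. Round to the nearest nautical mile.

593 nmi

Δλ = -158.672 − -171.399 = 12.727°.
Δφ = 47.846 − 43.515 = 4.331°.
a = sin²(Δφ/2) + cos φ₁ · cos φ₂ · sin²(Δλ/2) = 0.007407.
c = 2·atan2(√a, √(1−a)) = 0.17234 rad → d = 6371·c ≈ 1097.96 km ≈ 592.85 nmi.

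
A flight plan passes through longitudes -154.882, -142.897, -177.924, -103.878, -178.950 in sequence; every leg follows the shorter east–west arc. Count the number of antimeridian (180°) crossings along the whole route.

0

Leg 1: -154.882° → -142.897°, shortest Δλ = 11.985° (east) — does not cross 180°.
Leg 2: -142.897° → -177.924°, shortest Δλ = -35.027° (west) — does not cross 180°.
Leg 3: -177.924° → -103.878°, shortest Δλ = 74.046° (east) — does not cross 180°.
Leg 4: -103.878° → -178.950°, shortest Δλ = -75.072° (west) — does not cross 180°.
Total crossings: 0.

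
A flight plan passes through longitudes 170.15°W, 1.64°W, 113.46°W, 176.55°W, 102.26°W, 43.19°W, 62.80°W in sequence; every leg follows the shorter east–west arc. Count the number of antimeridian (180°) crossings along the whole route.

0

Leg 1: -170.15° → -1.64°, shortest Δλ = 168.51° (east) — does not cross 180°.
Leg 2: -1.64° → -113.46°, shortest Δλ = -111.82° (west) — does not cross 180°.
Leg 3: -113.46° → -176.55°, shortest Δλ = -63.09° (west) — does not cross 180°.
Leg 4: -176.55° → -102.26°, shortest Δλ = 74.29° (east) — does not cross 180°.
Leg 5: -102.26° → -43.19°, shortest Δλ = 59.07° (east) — does not cross 180°.
Leg 6: -43.19° → -62.80°, shortest Δλ = -19.61° (west) — does not cross 180°.
Total crossings: 0.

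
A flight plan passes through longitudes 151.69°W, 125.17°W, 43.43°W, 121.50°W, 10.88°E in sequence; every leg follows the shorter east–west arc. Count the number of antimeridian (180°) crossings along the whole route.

Leg 1: -151.69° → -125.17°, shortest Δλ = 26.52° (east) — does not cross 180°.
Leg 2: -125.17° → -43.43°, shortest Δλ = 81.74° (east) — does not cross 180°.
Leg 3: -43.43° → -121.50°, shortest Δλ = -78.07° (west) — does not cross 180°.
Leg 4: -121.50° → +10.88°, shortest Δλ = 132.38° (east) — does not cross 180°.
Total crossings: 0.

0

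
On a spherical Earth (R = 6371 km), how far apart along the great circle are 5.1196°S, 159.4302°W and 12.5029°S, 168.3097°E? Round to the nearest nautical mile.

Δλ = 168.3097 − -159.4302 = 327.7399°; wrapped into (−180°, 180°]: -32.2601°.
Δφ = -12.5029 − -5.1196 = -7.3833°.
a = sin²(Δφ/2) + cos φ₁ · cos φ₂ · sin²(Δλ/2) = 0.079198.
c = 2·atan2(√a, √(1−a)) = 0.57055 rad → d = 6371·c ≈ 3634.97 km ≈ 1962.73 nmi.

1963 nmi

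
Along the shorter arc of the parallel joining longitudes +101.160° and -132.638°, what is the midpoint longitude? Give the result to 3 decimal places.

Signed shortest Δλ from +101.160° to -132.638° is +126.202°.
Midpoint longitude = +101.160° + (+126.202°)/2 = +101.160° + 63.101° = +164.261°.
(The naïve average (+101.160 + -132.638)/2 = -15.739° is on the wrong side of the globe.)

+164.261°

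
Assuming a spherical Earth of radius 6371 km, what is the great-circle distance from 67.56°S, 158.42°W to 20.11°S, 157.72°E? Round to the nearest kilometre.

6095 km

Δλ = 157.72 − -158.42 = 316.14°; wrapped into (−180°, 180°]: -43.86°.
Δφ = -20.11 − -67.56 = 47.45°.
a = sin²(Δφ/2) + cos φ₁ · cos φ₂ · sin²(Δλ/2) = 0.211880.
c = 2·atan2(√a, √(1−a)) = 0.95668 rad → d = 6371·c ≈ 6094.98 km.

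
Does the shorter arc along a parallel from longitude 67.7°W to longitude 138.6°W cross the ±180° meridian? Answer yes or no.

Signed shortest Δλ = ((-138.6 − -67.7 + 180) mod 360) − 180 = -70.9°.
Going west by 70.9° from -67.7° reaches -138.6° without touching 180°.

No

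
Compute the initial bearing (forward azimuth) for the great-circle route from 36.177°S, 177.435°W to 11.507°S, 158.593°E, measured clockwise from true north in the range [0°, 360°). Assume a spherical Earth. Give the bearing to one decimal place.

312.7°

Δλ = 158.593 − -177.435 = 336.028°; wrapped into (−180°, 180°]: -23.972°.
θ = atan2( sin Δλ · cos φ₂ , cos φ₁ · sin φ₂ − sin φ₁ · cos φ₂ · cos Δλ )
  = atan2(-0.39812, 0.36750) = -47.291° → normalised to [0°, 360°): 312.709°.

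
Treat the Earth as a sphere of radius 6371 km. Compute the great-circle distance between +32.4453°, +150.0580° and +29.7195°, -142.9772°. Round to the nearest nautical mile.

Δλ = -142.9772 − 150.0580 = -293.0352°; wrapped into (−180°, 180°]: 66.9648°.
Δφ = 29.7195 − 32.4453 = -2.7258°.
a = sin²(Δφ/2) + cos φ₁ · cos φ₂ · sin²(Δλ/2) = 0.223625.
c = 2·atan2(√a, √(1−a)) = 0.98514 rad → d = 6371·c ≈ 6276.30 km ≈ 3388.93 nmi.

3389 nmi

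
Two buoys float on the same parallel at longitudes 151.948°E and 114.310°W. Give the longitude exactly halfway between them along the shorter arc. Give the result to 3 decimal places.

Signed shortest Δλ from +151.948° to -114.310° is +93.742°.
Midpoint longitude = +151.948° + (+93.742°)/2 = +151.948° + 46.871° = +198.819°.
Normalise into (−180°, 180°]: -161.181°.
(The naïve average (+151.948 + -114.310)/2 = 18.819° is on the wrong side of the globe.)

161.181°W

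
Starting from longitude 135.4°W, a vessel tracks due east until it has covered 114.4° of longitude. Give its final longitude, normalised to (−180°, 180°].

21.0°W

Start at -135.4°; shift +114.4° → -21.0°.
-21.0° already lies in (−180°, 180°].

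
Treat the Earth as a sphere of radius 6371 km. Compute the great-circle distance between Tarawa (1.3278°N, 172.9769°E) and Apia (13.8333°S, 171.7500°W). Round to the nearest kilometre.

2382 km

Δλ = -171.7500 − 172.9769 = -344.7269°; wrapped into (−180°, 180°]: 15.2731°.
Δφ = -13.8333 − 1.3278 = -15.1611°.
a = sin²(Δφ/2) + cos φ₁ · cos φ₂ · sin²(Δλ/2) = 0.034545.
c = 2·atan2(√a, √(1−a)) = 0.37390 rad → d = 6371·c ≈ 2382.13 km.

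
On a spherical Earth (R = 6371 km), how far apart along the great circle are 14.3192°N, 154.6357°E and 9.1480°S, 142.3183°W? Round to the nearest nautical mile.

4009 nmi

Δλ = -142.3183 − 154.6357 = -296.9540°; wrapped into (−180°, 180°]: 63.0460°.
Δφ = -9.1480 − 14.3192 = -23.4672°.
a = sin²(Δφ/2) + cos φ₁ · cos φ₂ · sin²(Δλ/2) = 0.302857.
c = 2·atan2(√a, √(1−a)) = 1.16551 rad → d = 6371·c ≈ 7425.43 km ≈ 4009.41 nmi.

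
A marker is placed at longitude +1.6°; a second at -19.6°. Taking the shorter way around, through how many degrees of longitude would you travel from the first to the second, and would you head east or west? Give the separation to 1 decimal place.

Raw difference: -19.6 − 1.6 = -21.2°.
Normalise into (−180°, 180°]: -21.2° stays -21.2°.
Negative ⇒ the second point lies to the west; separation 21.2°.

21.2° west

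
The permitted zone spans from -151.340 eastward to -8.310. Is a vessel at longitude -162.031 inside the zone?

No

Band width going east from -151.340° to -8.310°: ((-8.310 − -151.340) mod 360) = 143.030°.
Offset of -162.031° east of the west edge: ((-162.031 − -151.340) mod 360) = 349.309°.
349.309° > 143.030° ⇒ outside.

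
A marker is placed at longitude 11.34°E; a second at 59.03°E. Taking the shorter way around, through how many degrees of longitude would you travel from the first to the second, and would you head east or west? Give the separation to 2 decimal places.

47.69° east

Raw difference: 59.03 − 11.34 = 47.69°.
Normalise into (−180°, 180°]: 47.69° stays 47.69°.
Positive ⇒ the second point lies to the east; separation 47.69°.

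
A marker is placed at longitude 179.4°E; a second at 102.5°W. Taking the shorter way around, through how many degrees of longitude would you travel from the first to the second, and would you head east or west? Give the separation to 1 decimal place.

Raw difference: -102.5 − 179.4 = -281.9°.
Normalise into (−180°, 180°]: -281.9° + 360° = 78.1°.
Positive ⇒ the second point lies to the east; separation 78.1°.

78.1° east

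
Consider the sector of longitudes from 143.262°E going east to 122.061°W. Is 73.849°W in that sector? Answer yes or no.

Band width going east from +143.262° to -122.061°: ((-122.061 − 143.262) mod 360) = 94.677°.
Offset of -73.849° east of the west edge: ((-73.849 − 143.262) mod 360) = 142.889°.
142.889° > 94.677° ⇒ outside.

No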